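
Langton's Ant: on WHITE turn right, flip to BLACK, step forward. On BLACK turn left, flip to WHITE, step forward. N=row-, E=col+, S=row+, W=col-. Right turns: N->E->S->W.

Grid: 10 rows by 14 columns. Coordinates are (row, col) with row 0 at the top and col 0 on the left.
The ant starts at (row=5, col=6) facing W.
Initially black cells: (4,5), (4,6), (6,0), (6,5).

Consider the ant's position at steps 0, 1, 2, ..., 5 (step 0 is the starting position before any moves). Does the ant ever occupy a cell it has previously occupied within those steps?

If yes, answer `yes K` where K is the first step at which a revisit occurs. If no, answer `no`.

Step 1: on WHITE (5,6): turn R to N, flip to black, move to (4,6). |black|=5 — new cell
Step 2: on BLACK (4,6): turn L to W, flip to white, move to (4,5). |black|=4 — new cell
Step 3: on BLACK (4,5): turn L to S, flip to white, move to (5,5). |black|=3 — new cell
Step 4: on WHITE (5,5): turn R to W, flip to black, move to (5,4). |black|=4 — new cell
Step 5: on WHITE (5,4): turn R to N, flip to black, move to (4,4). |black|=5 — new cell
No revisit within 5 steps.

Answer: no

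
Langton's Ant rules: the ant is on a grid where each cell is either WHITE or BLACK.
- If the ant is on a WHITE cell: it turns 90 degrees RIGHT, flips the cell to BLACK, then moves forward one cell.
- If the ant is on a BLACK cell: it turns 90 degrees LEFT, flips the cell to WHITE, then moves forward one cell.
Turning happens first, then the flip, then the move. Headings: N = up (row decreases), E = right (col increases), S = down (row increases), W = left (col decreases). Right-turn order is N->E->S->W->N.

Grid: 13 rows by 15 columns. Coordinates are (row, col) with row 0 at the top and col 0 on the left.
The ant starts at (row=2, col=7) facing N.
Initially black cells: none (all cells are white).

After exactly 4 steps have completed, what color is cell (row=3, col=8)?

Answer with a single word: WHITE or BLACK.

Answer: BLACK

Derivation:
Step 1: on WHITE (2,7): turn R to E, flip to black, move to (2,8). |black|=1
Step 2: on WHITE (2,8): turn R to S, flip to black, move to (3,8). |black|=2
Step 3: on WHITE (3,8): turn R to W, flip to black, move to (3,7). |black|=3
Step 4: on WHITE (3,7): turn R to N, flip to black, move to (2,7). |black|=4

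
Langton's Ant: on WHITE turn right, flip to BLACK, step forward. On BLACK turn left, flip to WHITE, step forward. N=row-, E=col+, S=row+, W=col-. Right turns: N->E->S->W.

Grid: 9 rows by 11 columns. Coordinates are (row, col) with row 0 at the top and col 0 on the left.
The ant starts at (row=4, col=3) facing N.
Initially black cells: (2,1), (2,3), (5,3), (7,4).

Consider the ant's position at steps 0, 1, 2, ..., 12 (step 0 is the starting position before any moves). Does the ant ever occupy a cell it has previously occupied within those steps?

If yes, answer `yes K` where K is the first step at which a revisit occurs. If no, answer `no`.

Answer: yes 7

Derivation:
Step 1: on WHITE (4,3): turn R to E, flip to black, move to (4,4). |black|=5 — new cell
Step 2: on WHITE (4,4): turn R to S, flip to black, move to (5,4). |black|=6 — new cell
Step 3: on WHITE (5,4): turn R to W, flip to black, move to (5,3). |black|=7 — new cell
Step 4: on BLACK (5,3): turn L to S, flip to white, move to (6,3). |black|=6 — new cell
Step 5: on WHITE (6,3): turn R to W, flip to black, move to (6,2). |black|=7 — new cell
Step 6: on WHITE (6,2): turn R to N, flip to black, move to (5,2). |black|=8 — new cell
Step 7: on WHITE (5,2): turn R to E, flip to black, move to (5,3). |black|=9 — REVISIT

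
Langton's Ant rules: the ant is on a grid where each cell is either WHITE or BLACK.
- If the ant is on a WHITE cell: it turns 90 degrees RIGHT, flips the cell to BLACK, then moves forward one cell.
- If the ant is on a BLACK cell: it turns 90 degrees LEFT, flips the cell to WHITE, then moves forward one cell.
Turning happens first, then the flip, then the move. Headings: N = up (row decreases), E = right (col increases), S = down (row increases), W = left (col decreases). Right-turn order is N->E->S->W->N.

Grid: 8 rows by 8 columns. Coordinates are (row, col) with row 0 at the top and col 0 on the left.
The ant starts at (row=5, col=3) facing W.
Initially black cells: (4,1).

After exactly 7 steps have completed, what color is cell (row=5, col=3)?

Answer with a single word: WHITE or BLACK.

Step 1: on WHITE (5,3): turn R to N, flip to black, move to (4,3). |black|=2
Step 2: on WHITE (4,3): turn R to E, flip to black, move to (4,4). |black|=3
Step 3: on WHITE (4,4): turn R to S, flip to black, move to (5,4). |black|=4
Step 4: on WHITE (5,4): turn R to W, flip to black, move to (5,3). |black|=5
Step 5: on BLACK (5,3): turn L to S, flip to white, move to (6,3). |black|=4
Step 6: on WHITE (6,3): turn R to W, flip to black, move to (6,2). |black|=5
Step 7: on WHITE (6,2): turn R to N, flip to black, move to (5,2). |black|=6

Answer: WHITE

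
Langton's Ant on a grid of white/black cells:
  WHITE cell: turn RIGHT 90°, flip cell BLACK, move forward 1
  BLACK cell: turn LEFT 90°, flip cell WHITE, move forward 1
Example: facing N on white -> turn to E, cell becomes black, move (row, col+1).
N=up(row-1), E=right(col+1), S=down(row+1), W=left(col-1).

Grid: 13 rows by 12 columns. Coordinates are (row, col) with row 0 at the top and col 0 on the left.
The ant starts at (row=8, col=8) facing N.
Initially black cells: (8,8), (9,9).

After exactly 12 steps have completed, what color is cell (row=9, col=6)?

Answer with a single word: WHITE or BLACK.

Answer: BLACK

Derivation:
Step 1: on BLACK (8,8): turn L to W, flip to white, move to (8,7). |black|=1
Step 2: on WHITE (8,7): turn R to N, flip to black, move to (7,7). |black|=2
Step 3: on WHITE (7,7): turn R to E, flip to black, move to (7,8). |black|=3
Step 4: on WHITE (7,8): turn R to S, flip to black, move to (8,8). |black|=4
Step 5: on WHITE (8,8): turn R to W, flip to black, move to (8,7). |black|=5
Step 6: on BLACK (8,7): turn L to S, flip to white, move to (9,7). |black|=4
Step 7: on WHITE (9,7): turn R to W, flip to black, move to (9,6). |black|=5
Step 8: on WHITE (9,6): turn R to N, flip to black, move to (8,6). |black|=6
Step 9: on WHITE (8,6): turn R to E, flip to black, move to (8,7). |black|=7
Step 10: on WHITE (8,7): turn R to S, flip to black, move to (9,7). |black|=8
Step 11: on BLACK (9,7): turn L to E, flip to white, move to (9,8). |black|=7
Step 12: on WHITE (9,8): turn R to S, flip to black, move to (10,8). |black|=8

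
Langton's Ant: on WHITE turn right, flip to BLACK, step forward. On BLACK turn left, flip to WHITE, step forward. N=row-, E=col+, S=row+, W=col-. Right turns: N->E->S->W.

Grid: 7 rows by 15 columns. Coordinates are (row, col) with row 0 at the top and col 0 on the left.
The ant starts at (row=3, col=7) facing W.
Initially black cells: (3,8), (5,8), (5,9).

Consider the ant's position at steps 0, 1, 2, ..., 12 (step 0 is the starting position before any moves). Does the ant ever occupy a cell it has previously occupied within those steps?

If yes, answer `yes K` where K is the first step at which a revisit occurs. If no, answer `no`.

Step 1: on WHITE (3,7): turn R to N, flip to black, move to (2,7). |black|=4 — new cell
Step 2: on WHITE (2,7): turn R to E, flip to black, move to (2,8). |black|=5 — new cell
Step 3: on WHITE (2,8): turn R to S, flip to black, move to (3,8). |black|=6 — new cell
Step 4: on BLACK (3,8): turn L to E, flip to white, move to (3,9). |black|=5 — new cell
Step 5: on WHITE (3,9): turn R to S, flip to black, move to (4,9). |black|=6 — new cell
Step 6: on WHITE (4,9): turn R to W, flip to black, move to (4,8). |black|=7 — new cell
Step 7: on WHITE (4,8): turn R to N, flip to black, move to (3,8). |black|=8 — REVISIT

Answer: yes 7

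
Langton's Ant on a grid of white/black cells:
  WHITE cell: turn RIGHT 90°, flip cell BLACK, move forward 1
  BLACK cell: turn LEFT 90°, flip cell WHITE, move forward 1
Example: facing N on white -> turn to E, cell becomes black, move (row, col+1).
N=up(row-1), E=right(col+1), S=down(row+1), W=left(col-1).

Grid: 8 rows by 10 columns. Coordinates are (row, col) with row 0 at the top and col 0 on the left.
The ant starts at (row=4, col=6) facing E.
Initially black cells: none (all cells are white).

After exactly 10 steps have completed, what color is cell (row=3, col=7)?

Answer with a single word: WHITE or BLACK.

Step 1: on WHITE (4,6): turn R to S, flip to black, move to (5,6). |black|=1
Step 2: on WHITE (5,6): turn R to W, flip to black, move to (5,5). |black|=2
Step 3: on WHITE (5,5): turn R to N, flip to black, move to (4,5). |black|=3
Step 4: on WHITE (4,5): turn R to E, flip to black, move to (4,6). |black|=4
Step 5: on BLACK (4,6): turn L to N, flip to white, move to (3,6). |black|=3
Step 6: on WHITE (3,6): turn R to E, flip to black, move to (3,7). |black|=4
Step 7: on WHITE (3,7): turn R to S, flip to black, move to (4,7). |black|=5
Step 8: on WHITE (4,7): turn R to W, flip to black, move to (4,6). |black|=6
Step 9: on WHITE (4,6): turn R to N, flip to black, move to (3,6). |black|=7
Step 10: on BLACK (3,6): turn L to W, flip to white, move to (3,5). |black|=6

Answer: BLACK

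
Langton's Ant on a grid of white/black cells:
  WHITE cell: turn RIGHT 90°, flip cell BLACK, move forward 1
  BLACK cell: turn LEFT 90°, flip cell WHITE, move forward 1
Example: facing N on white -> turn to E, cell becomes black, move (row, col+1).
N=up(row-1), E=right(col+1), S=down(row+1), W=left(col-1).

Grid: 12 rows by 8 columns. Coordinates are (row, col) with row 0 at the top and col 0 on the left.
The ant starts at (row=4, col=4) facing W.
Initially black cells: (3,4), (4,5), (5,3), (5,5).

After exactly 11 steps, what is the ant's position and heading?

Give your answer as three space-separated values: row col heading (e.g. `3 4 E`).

Answer: 4 3 S

Derivation:
Step 1: on WHITE (4,4): turn R to N, flip to black, move to (3,4). |black|=5
Step 2: on BLACK (3,4): turn L to W, flip to white, move to (3,3). |black|=4
Step 3: on WHITE (3,3): turn R to N, flip to black, move to (2,3). |black|=5
Step 4: on WHITE (2,3): turn R to E, flip to black, move to (2,4). |black|=6
Step 5: on WHITE (2,4): turn R to S, flip to black, move to (3,4). |black|=7
Step 6: on WHITE (3,4): turn R to W, flip to black, move to (3,3). |black|=8
Step 7: on BLACK (3,3): turn L to S, flip to white, move to (4,3). |black|=7
Step 8: on WHITE (4,3): turn R to W, flip to black, move to (4,2). |black|=8
Step 9: on WHITE (4,2): turn R to N, flip to black, move to (3,2). |black|=9
Step 10: on WHITE (3,2): turn R to E, flip to black, move to (3,3). |black|=10
Step 11: on WHITE (3,3): turn R to S, flip to black, move to (4,3). |black|=11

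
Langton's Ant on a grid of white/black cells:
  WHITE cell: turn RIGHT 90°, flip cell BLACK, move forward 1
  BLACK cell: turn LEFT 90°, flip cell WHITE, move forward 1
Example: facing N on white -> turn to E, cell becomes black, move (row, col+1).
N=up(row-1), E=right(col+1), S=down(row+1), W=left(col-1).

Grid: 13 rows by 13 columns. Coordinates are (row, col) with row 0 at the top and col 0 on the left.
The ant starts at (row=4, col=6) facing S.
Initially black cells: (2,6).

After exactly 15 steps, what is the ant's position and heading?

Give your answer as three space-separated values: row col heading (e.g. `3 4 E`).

Step 1: on WHITE (4,6): turn R to W, flip to black, move to (4,5). |black|=2
Step 2: on WHITE (4,5): turn R to N, flip to black, move to (3,5). |black|=3
Step 3: on WHITE (3,5): turn R to E, flip to black, move to (3,6). |black|=4
Step 4: on WHITE (3,6): turn R to S, flip to black, move to (4,6). |black|=5
Step 5: on BLACK (4,6): turn L to E, flip to white, move to (4,7). |black|=4
Step 6: on WHITE (4,7): turn R to S, flip to black, move to (5,7). |black|=5
Step 7: on WHITE (5,7): turn R to W, flip to black, move to (5,6). |black|=6
Step 8: on WHITE (5,6): turn R to N, flip to black, move to (4,6). |black|=7
Step 9: on WHITE (4,6): turn R to E, flip to black, move to (4,7). |black|=8
Step 10: on BLACK (4,7): turn L to N, flip to white, move to (3,7). |black|=7
Step 11: on WHITE (3,7): turn R to E, flip to black, move to (3,8). |black|=8
Step 12: on WHITE (3,8): turn R to S, flip to black, move to (4,8). |black|=9
Step 13: on WHITE (4,8): turn R to W, flip to black, move to (4,7). |black|=10
Step 14: on WHITE (4,7): turn R to N, flip to black, move to (3,7). |black|=11
Step 15: on BLACK (3,7): turn L to W, flip to white, move to (3,6). |black|=10

Answer: 3 6 W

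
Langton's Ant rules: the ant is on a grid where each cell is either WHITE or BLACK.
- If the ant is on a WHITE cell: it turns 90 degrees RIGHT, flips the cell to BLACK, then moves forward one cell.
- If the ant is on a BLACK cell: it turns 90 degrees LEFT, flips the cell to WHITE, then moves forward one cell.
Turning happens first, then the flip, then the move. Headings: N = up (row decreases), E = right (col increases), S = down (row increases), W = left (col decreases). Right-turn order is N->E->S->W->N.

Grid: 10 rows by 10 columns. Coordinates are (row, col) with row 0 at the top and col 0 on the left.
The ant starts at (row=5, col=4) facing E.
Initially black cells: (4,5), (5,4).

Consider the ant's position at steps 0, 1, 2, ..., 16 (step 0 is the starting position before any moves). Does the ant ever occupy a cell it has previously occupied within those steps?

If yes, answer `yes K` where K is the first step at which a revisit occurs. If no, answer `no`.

Step 1: on BLACK (5,4): turn L to N, flip to white, move to (4,4). |black|=1 — new cell
Step 2: on WHITE (4,4): turn R to E, flip to black, move to (4,5). |black|=2 — new cell
Step 3: on BLACK (4,5): turn L to N, flip to white, move to (3,5). |black|=1 — new cell
Step 4: on WHITE (3,5): turn R to E, flip to black, move to (3,6). |black|=2 — new cell
Step 5: on WHITE (3,6): turn R to S, flip to black, move to (4,6). |black|=3 — new cell
Step 6: on WHITE (4,6): turn R to W, flip to black, move to (4,5). |black|=4 — REVISIT

Answer: yes 6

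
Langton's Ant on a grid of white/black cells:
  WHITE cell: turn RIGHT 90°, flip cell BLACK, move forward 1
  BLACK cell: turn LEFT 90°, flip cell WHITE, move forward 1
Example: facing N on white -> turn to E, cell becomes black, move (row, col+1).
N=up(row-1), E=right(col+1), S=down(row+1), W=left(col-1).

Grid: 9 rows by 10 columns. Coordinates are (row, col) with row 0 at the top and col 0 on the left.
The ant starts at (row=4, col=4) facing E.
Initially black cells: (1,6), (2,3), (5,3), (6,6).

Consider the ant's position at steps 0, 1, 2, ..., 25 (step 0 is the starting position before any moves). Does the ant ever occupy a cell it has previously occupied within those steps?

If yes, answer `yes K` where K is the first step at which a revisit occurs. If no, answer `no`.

Answer: yes 6

Derivation:
Step 1: on WHITE (4,4): turn R to S, flip to black, move to (5,4). |black|=5 — new cell
Step 2: on WHITE (5,4): turn R to W, flip to black, move to (5,3). |black|=6 — new cell
Step 3: on BLACK (5,3): turn L to S, flip to white, move to (6,3). |black|=5 — new cell
Step 4: on WHITE (6,3): turn R to W, flip to black, move to (6,2). |black|=6 — new cell
Step 5: on WHITE (6,2): turn R to N, flip to black, move to (5,2). |black|=7 — new cell
Step 6: on WHITE (5,2): turn R to E, flip to black, move to (5,3). |black|=8 — REVISIT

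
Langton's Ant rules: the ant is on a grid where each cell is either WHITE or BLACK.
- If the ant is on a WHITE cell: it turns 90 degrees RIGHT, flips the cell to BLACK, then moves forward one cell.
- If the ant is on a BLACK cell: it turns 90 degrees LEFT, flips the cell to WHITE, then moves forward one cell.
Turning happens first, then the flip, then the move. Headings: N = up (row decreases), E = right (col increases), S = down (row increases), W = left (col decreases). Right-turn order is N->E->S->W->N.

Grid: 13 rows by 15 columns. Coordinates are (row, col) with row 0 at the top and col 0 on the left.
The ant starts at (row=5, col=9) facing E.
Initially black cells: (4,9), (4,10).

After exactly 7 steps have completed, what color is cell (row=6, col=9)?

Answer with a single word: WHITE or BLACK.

Answer: BLACK

Derivation:
Step 1: on WHITE (5,9): turn R to S, flip to black, move to (6,9). |black|=3
Step 2: on WHITE (6,9): turn R to W, flip to black, move to (6,8). |black|=4
Step 3: on WHITE (6,8): turn R to N, flip to black, move to (5,8). |black|=5
Step 4: on WHITE (5,8): turn R to E, flip to black, move to (5,9). |black|=6
Step 5: on BLACK (5,9): turn L to N, flip to white, move to (4,9). |black|=5
Step 6: on BLACK (4,9): turn L to W, flip to white, move to (4,8). |black|=4
Step 7: on WHITE (4,8): turn R to N, flip to black, move to (3,8). |black|=5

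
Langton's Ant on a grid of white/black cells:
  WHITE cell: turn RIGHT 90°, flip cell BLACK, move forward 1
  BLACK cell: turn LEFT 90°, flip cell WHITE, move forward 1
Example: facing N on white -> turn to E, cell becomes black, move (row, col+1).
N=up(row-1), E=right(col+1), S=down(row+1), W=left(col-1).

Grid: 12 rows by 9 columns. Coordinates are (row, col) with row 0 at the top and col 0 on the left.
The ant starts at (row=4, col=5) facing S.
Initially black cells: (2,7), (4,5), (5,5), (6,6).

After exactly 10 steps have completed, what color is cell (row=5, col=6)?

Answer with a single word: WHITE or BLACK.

Answer: BLACK

Derivation:
Step 1: on BLACK (4,5): turn L to E, flip to white, move to (4,6). |black|=3
Step 2: on WHITE (4,6): turn R to S, flip to black, move to (5,6). |black|=4
Step 3: on WHITE (5,6): turn R to W, flip to black, move to (5,5). |black|=5
Step 4: on BLACK (5,5): turn L to S, flip to white, move to (6,5). |black|=4
Step 5: on WHITE (6,5): turn R to W, flip to black, move to (6,4). |black|=5
Step 6: on WHITE (6,4): turn R to N, flip to black, move to (5,4). |black|=6
Step 7: on WHITE (5,4): turn R to E, flip to black, move to (5,5). |black|=7
Step 8: on WHITE (5,5): turn R to S, flip to black, move to (6,5). |black|=8
Step 9: on BLACK (6,5): turn L to E, flip to white, move to (6,6). |black|=7
Step 10: on BLACK (6,6): turn L to N, flip to white, move to (5,6). |black|=6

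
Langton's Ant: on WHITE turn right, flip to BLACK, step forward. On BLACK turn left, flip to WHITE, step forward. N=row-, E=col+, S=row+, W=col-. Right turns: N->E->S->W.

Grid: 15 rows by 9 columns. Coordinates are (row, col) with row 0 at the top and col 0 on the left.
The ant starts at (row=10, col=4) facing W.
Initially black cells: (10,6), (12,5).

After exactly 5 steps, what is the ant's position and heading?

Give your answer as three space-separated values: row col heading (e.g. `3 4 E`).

Step 1: on WHITE (10,4): turn R to N, flip to black, move to (9,4). |black|=3
Step 2: on WHITE (9,4): turn R to E, flip to black, move to (9,5). |black|=4
Step 3: on WHITE (9,5): turn R to S, flip to black, move to (10,5). |black|=5
Step 4: on WHITE (10,5): turn R to W, flip to black, move to (10,4). |black|=6
Step 5: on BLACK (10,4): turn L to S, flip to white, move to (11,4). |black|=5

Answer: 11 4 S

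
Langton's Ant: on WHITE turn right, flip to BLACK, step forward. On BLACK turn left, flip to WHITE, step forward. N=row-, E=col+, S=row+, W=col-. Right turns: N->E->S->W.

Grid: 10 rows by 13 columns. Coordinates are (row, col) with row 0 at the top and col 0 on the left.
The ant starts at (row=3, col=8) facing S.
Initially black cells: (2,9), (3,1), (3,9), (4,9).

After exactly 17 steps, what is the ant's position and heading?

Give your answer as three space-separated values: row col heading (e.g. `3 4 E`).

Answer: 5 7 W

Derivation:
Step 1: on WHITE (3,8): turn R to W, flip to black, move to (3,7). |black|=5
Step 2: on WHITE (3,7): turn R to N, flip to black, move to (2,7). |black|=6
Step 3: on WHITE (2,7): turn R to E, flip to black, move to (2,8). |black|=7
Step 4: on WHITE (2,8): turn R to S, flip to black, move to (3,8). |black|=8
Step 5: on BLACK (3,8): turn L to E, flip to white, move to (3,9). |black|=7
Step 6: on BLACK (3,9): turn L to N, flip to white, move to (2,9). |black|=6
Step 7: on BLACK (2,9): turn L to W, flip to white, move to (2,8). |black|=5
Step 8: on BLACK (2,8): turn L to S, flip to white, move to (3,8). |black|=4
Step 9: on WHITE (3,8): turn R to W, flip to black, move to (3,7). |black|=5
Step 10: on BLACK (3,7): turn L to S, flip to white, move to (4,7). |black|=4
Step 11: on WHITE (4,7): turn R to W, flip to black, move to (4,6). |black|=5
Step 12: on WHITE (4,6): turn R to N, flip to black, move to (3,6). |black|=6
Step 13: on WHITE (3,6): turn R to E, flip to black, move to (3,7). |black|=7
Step 14: on WHITE (3,7): turn R to S, flip to black, move to (4,7). |black|=8
Step 15: on BLACK (4,7): turn L to E, flip to white, move to (4,8). |black|=7
Step 16: on WHITE (4,8): turn R to S, flip to black, move to (5,8). |black|=8
Step 17: on WHITE (5,8): turn R to W, flip to black, move to (5,7). |black|=9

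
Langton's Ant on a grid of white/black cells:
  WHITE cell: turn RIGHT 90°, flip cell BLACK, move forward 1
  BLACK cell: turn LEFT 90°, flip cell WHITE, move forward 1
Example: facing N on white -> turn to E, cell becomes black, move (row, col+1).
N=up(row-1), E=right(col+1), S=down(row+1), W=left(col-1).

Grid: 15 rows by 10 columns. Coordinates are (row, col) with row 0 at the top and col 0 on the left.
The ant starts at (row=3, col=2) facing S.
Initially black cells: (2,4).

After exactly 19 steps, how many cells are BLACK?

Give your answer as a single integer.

Step 1: on WHITE (3,2): turn R to W, flip to black, move to (3,1). |black|=2
Step 2: on WHITE (3,1): turn R to N, flip to black, move to (2,1). |black|=3
Step 3: on WHITE (2,1): turn R to E, flip to black, move to (2,2). |black|=4
Step 4: on WHITE (2,2): turn R to S, flip to black, move to (3,2). |black|=5
Step 5: on BLACK (3,2): turn L to E, flip to white, move to (3,3). |black|=4
Step 6: on WHITE (3,3): turn R to S, flip to black, move to (4,3). |black|=5
Step 7: on WHITE (4,3): turn R to W, flip to black, move to (4,2). |black|=6
Step 8: on WHITE (4,2): turn R to N, flip to black, move to (3,2). |black|=7
Step 9: on WHITE (3,2): turn R to E, flip to black, move to (3,3). |black|=8
Step 10: on BLACK (3,3): turn L to N, flip to white, move to (2,3). |black|=7
Step 11: on WHITE (2,3): turn R to E, flip to black, move to (2,4). |black|=8
Step 12: on BLACK (2,4): turn L to N, flip to white, move to (1,4). |black|=7
Step 13: on WHITE (1,4): turn R to E, flip to black, move to (1,5). |black|=8
Step 14: on WHITE (1,5): turn R to S, flip to black, move to (2,5). |black|=9
Step 15: on WHITE (2,5): turn R to W, flip to black, move to (2,4). |black|=10
Step 16: on WHITE (2,4): turn R to N, flip to black, move to (1,4). |black|=11
Step 17: on BLACK (1,4): turn L to W, flip to white, move to (1,3). |black|=10
Step 18: on WHITE (1,3): turn R to N, flip to black, move to (0,3). |black|=11
Step 19: on WHITE (0,3): turn R to E, flip to black, move to (0,4). |black|=12

Answer: 12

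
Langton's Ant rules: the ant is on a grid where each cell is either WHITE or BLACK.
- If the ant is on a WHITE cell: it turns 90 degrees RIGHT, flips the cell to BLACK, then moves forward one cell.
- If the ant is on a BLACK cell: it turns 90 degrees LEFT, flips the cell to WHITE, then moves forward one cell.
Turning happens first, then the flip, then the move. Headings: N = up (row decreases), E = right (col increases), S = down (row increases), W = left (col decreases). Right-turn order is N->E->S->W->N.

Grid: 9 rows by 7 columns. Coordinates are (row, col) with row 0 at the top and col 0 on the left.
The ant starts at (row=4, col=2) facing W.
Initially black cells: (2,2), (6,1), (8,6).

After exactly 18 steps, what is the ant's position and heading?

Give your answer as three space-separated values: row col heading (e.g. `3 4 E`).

Step 1: on WHITE (4,2): turn R to N, flip to black, move to (3,2). |black|=4
Step 2: on WHITE (3,2): turn R to E, flip to black, move to (3,3). |black|=5
Step 3: on WHITE (3,3): turn R to S, flip to black, move to (4,3). |black|=6
Step 4: on WHITE (4,3): turn R to W, flip to black, move to (4,2). |black|=7
Step 5: on BLACK (4,2): turn L to S, flip to white, move to (5,2). |black|=6
Step 6: on WHITE (5,2): turn R to W, flip to black, move to (5,1). |black|=7
Step 7: on WHITE (5,1): turn R to N, flip to black, move to (4,1). |black|=8
Step 8: on WHITE (4,1): turn R to E, flip to black, move to (4,2). |black|=9
Step 9: on WHITE (4,2): turn R to S, flip to black, move to (5,2). |black|=10
Step 10: on BLACK (5,2): turn L to E, flip to white, move to (5,3). |black|=9
Step 11: on WHITE (5,3): turn R to S, flip to black, move to (6,3). |black|=10
Step 12: on WHITE (6,3): turn R to W, flip to black, move to (6,2). |black|=11
Step 13: on WHITE (6,2): turn R to N, flip to black, move to (5,2). |black|=12
Step 14: on WHITE (5,2): turn R to E, flip to black, move to (5,3). |black|=13
Step 15: on BLACK (5,3): turn L to N, flip to white, move to (4,3). |black|=12
Step 16: on BLACK (4,3): turn L to W, flip to white, move to (4,2). |black|=11
Step 17: on BLACK (4,2): turn L to S, flip to white, move to (5,2). |black|=10
Step 18: on BLACK (5,2): turn L to E, flip to white, move to (5,3). |black|=9

Answer: 5 3 E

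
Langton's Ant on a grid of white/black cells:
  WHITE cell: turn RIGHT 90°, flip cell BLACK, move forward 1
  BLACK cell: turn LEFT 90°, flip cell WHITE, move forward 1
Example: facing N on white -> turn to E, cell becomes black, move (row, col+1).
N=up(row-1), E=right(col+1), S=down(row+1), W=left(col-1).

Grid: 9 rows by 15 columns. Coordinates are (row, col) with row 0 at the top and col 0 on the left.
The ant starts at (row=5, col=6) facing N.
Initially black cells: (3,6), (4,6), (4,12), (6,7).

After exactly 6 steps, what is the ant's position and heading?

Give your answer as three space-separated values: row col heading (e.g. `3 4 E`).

Answer: 6 7 N

Derivation:
Step 1: on WHITE (5,6): turn R to E, flip to black, move to (5,7). |black|=5
Step 2: on WHITE (5,7): turn R to S, flip to black, move to (6,7). |black|=6
Step 3: on BLACK (6,7): turn L to E, flip to white, move to (6,8). |black|=5
Step 4: on WHITE (6,8): turn R to S, flip to black, move to (7,8). |black|=6
Step 5: on WHITE (7,8): turn R to W, flip to black, move to (7,7). |black|=7
Step 6: on WHITE (7,7): turn R to N, flip to black, move to (6,7). |black|=8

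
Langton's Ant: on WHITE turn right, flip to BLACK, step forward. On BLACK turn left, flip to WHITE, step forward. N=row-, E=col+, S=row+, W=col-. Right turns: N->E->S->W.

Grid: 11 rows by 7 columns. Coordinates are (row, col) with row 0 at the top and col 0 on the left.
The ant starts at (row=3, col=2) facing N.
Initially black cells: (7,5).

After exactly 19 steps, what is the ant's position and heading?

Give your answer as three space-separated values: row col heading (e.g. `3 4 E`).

Answer: 4 0 W

Derivation:
Step 1: on WHITE (3,2): turn R to E, flip to black, move to (3,3). |black|=2
Step 2: on WHITE (3,3): turn R to S, flip to black, move to (4,3). |black|=3
Step 3: on WHITE (4,3): turn R to W, flip to black, move to (4,2). |black|=4
Step 4: on WHITE (4,2): turn R to N, flip to black, move to (3,2). |black|=5
Step 5: on BLACK (3,2): turn L to W, flip to white, move to (3,1). |black|=4
Step 6: on WHITE (3,1): turn R to N, flip to black, move to (2,1). |black|=5
Step 7: on WHITE (2,1): turn R to E, flip to black, move to (2,2). |black|=6
Step 8: on WHITE (2,2): turn R to S, flip to black, move to (3,2). |black|=7
Step 9: on WHITE (3,2): turn R to W, flip to black, move to (3,1). |black|=8
Step 10: on BLACK (3,1): turn L to S, flip to white, move to (4,1). |black|=7
Step 11: on WHITE (4,1): turn R to W, flip to black, move to (4,0). |black|=8
Step 12: on WHITE (4,0): turn R to N, flip to black, move to (3,0). |black|=9
Step 13: on WHITE (3,0): turn R to E, flip to black, move to (3,1). |black|=10
Step 14: on WHITE (3,1): turn R to S, flip to black, move to (4,1). |black|=11
Step 15: on BLACK (4,1): turn L to E, flip to white, move to (4,2). |black|=10
Step 16: on BLACK (4,2): turn L to N, flip to white, move to (3,2). |black|=9
Step 17: on BLACK (3,2): turn L to W, flip to white, move to (3,1). |black|=8
Step 18: on BLACK (3,1): turn L to S, flip to white, move to (4,1). |black|=7
Step 19: on WHITE (4,1): turn R to W, flip to black, move to (4,0). |black|=8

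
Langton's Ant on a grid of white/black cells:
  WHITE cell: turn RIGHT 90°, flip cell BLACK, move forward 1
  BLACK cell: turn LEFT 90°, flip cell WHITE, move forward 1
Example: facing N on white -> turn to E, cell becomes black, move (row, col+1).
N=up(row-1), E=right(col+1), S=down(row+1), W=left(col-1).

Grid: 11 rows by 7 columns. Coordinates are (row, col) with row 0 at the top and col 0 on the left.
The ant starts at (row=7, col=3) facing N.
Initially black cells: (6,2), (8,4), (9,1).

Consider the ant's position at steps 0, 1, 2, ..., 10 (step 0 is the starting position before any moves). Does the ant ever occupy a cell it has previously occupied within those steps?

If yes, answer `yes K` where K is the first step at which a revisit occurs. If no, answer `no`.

Answer: yes 6

Derivation:
Step 1: on WHITE (7,3): turn R to E, flip to black, move to (7,4). |black|=4 — new cell
Step 2: on WHITE (7,4): turn R to S, flip to black, move to (8,4). |black|=5 — new cell
Step 3: on BLACK (8,4): turn L to E, flip to white, move to (8,5). |black|=4 — new cell
Step 4: on WHITE (8,5): turn R to S, flip to black, move to (9,5). |black|=5 — new cell
Step 5: on WHITE (9,5): turn R to W, flip to black, move to (9,4). |black|=6 — new cell
Step 6: on WHITE (9,4): turn R to N, flip to black, move to (8,4). |black|=7 — REVISIT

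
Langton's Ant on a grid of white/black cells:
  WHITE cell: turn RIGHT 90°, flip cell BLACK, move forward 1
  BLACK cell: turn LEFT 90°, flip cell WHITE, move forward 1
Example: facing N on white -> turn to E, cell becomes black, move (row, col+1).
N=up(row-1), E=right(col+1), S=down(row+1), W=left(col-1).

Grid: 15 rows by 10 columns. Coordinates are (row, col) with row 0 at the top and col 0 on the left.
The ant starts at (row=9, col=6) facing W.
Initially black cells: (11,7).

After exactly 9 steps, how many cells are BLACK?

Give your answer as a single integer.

Answer: 8

Derivation:
Step 1: on WHITE (9,6): turn R to N, flip to black, move to (8,6). |black|=2
Step 2: on WHITE (8,6): turn R to E, flip to black, move to (8,7). |black|=3
Step 3: on WHITE (8,7): turn R to S, flip to black, move to (9,7). |black|=4
Step 4: on WHITE (9,7): turn R to W, flip to black, move to (9,6). |black|=5
Step 5: on BLACK (9,6): turn L to S, flip to white, move to (10,6). |black|=4
Step 6: on WHITE (10,6): turn R to W, flip to black, move to (10,5). |black|=5
Step 7: on WHITE (10,5): turn R to N, flip to black, move to (9,5). |black|=6
Step 8: on WHITE (9,5): turn R to E, flip to black, move to (9,6). |black|=7
Step 9: on WHITE (9,6): turn R to S, flip to black, move to (10,6). |black|=8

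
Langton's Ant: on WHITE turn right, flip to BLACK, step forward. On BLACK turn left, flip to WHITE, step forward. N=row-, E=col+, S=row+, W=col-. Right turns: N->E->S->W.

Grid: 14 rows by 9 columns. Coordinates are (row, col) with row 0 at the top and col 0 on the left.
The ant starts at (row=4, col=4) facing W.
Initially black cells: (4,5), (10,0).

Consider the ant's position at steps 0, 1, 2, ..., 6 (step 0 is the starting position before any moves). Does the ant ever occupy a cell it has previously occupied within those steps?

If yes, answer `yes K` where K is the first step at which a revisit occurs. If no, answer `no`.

Answer: no

Derivation:
Step 1: on WHITE (4,4): turn R to N, flip to black, move to (3,4). |black|=3 — new cell
Step 2: on WHITE (3,4): turn R to E, flip to black, move to (3,5). |black|=4 — new cell
Step 3: on WHITE (3,5): turn R to S, flip to black, move to (4,5). |black|=5 — new cell
Step 4: on BLACK (4,5): turn L to E, flip to white, move to (4,6). |black|=4 — new cell
Step 5: on WHITE (4,6): turn R to S, flip to black, move to (5,6). |black|=5 — new cell
Step 6: on WHITE (5,6): turn R to W, flip to black, move to (5,5). |black|=6 — new cell
No revisit within 6 steps.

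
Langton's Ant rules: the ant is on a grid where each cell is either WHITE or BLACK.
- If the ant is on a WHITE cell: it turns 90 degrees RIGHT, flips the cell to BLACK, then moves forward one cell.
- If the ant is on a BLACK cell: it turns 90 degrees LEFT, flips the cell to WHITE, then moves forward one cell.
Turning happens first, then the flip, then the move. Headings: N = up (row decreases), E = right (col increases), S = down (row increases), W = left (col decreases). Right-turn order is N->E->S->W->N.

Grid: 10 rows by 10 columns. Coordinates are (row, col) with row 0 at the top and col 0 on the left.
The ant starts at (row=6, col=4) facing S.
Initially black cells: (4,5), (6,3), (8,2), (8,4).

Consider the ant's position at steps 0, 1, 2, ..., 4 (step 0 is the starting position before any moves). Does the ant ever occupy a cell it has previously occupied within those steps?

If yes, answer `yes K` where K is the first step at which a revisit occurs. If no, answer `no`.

Step 1: on WHITE (6,4): turn R to W, flip to black, move to (6,3). |black|=5 — new cell
Step 2: on BLACK (6,3): turn L to S, flip to white, move to (7,3). |black|=4 — new cell
Step 3: on WHITE (7,3): turn R to W, flip to black, move to (7,2). |black|=5 — new cell
Step 4: on WHITE (7,2): turn R to N, flip to black, move to (6,2). |black|=6 — new cell
No revisit within 4 steps.

Answer: no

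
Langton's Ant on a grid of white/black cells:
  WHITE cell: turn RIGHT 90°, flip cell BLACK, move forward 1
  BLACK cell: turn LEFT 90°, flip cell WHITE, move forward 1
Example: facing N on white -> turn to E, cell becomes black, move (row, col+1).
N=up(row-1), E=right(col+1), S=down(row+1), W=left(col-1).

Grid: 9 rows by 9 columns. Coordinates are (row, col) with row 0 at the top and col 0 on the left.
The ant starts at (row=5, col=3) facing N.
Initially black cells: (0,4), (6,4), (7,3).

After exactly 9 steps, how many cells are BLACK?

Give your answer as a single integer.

Step 1: on WHITE (5,3): turn R to E, flip to black, move to (5,4). |black|=4
Step 2: on WHITE (5,4): turn R to S, flip to black, move to (6,4). |black|=5
Step 3: on BLACK (6,4): turn L to E, flip to white, move to (6,5). |black|=4
Step 4: on WHITE (6,5): turn R to S, flip to black, move to (7,5). |black|=5
Step 5: on WHITE (7,5): turn R to W, flip to black, move to (7,4). |black|=6
Step 6: on WHITE (7,4): turn R to N, flip to black, move to (6,4). |black|=7
Step 7: on WHITE (6,4): turn R to E, flip to black, move to (6,5). |black|=8
Step 8: on BLACK (6,5): turn L to N, flip to white, move to (5,5). |black|=7
Step 9: on WHITE (5,5): turn R to E, flip to black, move to (5,6). |black|=8

Answer: 8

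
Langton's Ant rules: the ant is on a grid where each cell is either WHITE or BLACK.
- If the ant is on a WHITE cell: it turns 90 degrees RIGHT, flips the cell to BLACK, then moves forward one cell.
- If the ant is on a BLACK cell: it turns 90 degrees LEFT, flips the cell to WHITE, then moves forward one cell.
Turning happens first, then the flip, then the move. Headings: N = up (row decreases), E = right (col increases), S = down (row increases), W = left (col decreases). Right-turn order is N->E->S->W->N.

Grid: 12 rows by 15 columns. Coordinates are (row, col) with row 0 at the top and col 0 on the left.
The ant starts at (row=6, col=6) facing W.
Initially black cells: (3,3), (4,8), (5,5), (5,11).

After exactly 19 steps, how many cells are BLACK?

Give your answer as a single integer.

Step 1: on WHITE (6,6): turn R to N, flip to black, move to (5,6). |black|=5
Step 2: on WHITE (5,6): turn R to E, flip to black, move to (5,7). |black|=6
Step 3: on WHITE (5,7): turn R to S, flip to black, move to (6,7). |black|=7
Step 4: on WHITE (6,7): turn R to W, flip to black, move to (6,6). |black|=8
Step 5: on BLACK (6,6): turn L to S, flip to white, move to (7,6). |black|=7
Step 6: on WHITE (7,6): turn R to W, flip to black, move to (7,5). |black|=8
Step 7: on WHITE (7,5): turn R to N, flip to black, move to (6,5). |black|=9
Step 8: on WHITE (6,5): turn R to E, flip to black, move to (6,6). |black|=10
Step 9: on WHITE (6,6): turn R to S, flip to black, move to (7,6). |black|=11
Step 10: on BLACK (7,6): turn L to E, flip to white, move to (7,7). |black|=10
Step 11: on WHITE (7,7): turn R to S, flip to black, move to (8,7). |black|=11
Step 12: on WHITE (8,7): turn R to W, flip to black, move to (8,6). |black|=12
Step 13: on WHITE (8,6): turn R to N, flip to black, move to (7,6). |black|=13
Step 14: on WHITE (7,6): turn R to E, flip to black, move to (7,7). |black|=14
Step 15: on BLACK (7,7): turn L to N, flip to white, move to (6,7). |black|=13
Step 16: on BLACK (6,7): turn L to W, flip to white, move to (6,6). |black|=12
Step 17: on BLACK (6,6): turn L to S, flip to white, move to (7,6). |black|=11
Step 18: on BLACK (7,6): turn L to E, flip to white, move to (7,7). |black|=10
Step 19: on WHITE (7,7): turn R to S, flip to black, move to (8,7). |black|=11

Answer: 11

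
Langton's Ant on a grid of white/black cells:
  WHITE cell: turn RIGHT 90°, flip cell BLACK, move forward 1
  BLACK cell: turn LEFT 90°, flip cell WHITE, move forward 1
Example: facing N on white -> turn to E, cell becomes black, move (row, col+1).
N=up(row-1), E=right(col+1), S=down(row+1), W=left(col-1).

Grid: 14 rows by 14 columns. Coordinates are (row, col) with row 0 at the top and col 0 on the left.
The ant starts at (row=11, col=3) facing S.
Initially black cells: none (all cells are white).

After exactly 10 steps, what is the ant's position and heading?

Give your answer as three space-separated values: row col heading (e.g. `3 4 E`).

Answer: 10 4 N

Derivation:
Step 1: on WHITE (11,3): turn R to W, flip to black, move to (11,2). |black|=1
Step 2: on WHITE (11,2): turn R to N, flip to black, move to (10,2). |black|=2
Step 3: on WHITE (10,2): turn R to E, flip to black, move to (10,3). |black|=3
Step 4: on WHITE (10,3): turn R to S, flip to black, move to (11,3). |black|=4
Step 5: on BLACK (11,3): turn L to E, flip to white, move to (11,4). |black|=3
Step 6: on WHITE (11,4): turn R to S, flip to black, move to (12,4). |black|=4
Step 7: on WHITE (12,4): turn R to W, flip to black, move to (12,3). |black|=5
Step 8: on WHITE (12,3): turn R to N, flip to black, move to (11,3). |black|=6
Step 9: on WHITE (11,3): turn R to E, flip to black, move to (11,4). |black|=7
Step 10: on BLACK (11,4): turn L to N, flip to white, move to (10,4). |black|=6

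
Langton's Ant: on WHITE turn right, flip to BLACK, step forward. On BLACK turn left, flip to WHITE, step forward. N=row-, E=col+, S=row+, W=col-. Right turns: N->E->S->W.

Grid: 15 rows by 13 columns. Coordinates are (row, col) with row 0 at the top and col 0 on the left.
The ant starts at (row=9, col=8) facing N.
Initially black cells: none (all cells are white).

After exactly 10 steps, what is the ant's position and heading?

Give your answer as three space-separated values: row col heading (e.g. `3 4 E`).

Step 1: on WHITE (9,8): turn R to E, flip to black, move to (9,9). |black|=1
Step 2: on WHITE (9,9): turn R to S, flip to black, move to (10,9). |black|=2
Step 3: on WHITE (10,9): turn R to W, flip to black, move to (10,8). |black|=3
Step 4: on WHITE (10,8): turn R to N, flip to black, move to (9,8). |black|=4
Step 5: on BLACK (9,8): turn L to W, flip to white, move to (9,7). |black|=3
Step 6: on WHITE (9,7): turn R to N, flip to black, move to (8,7). |black|=4
Step 7: on WHITE (8,7): turn R to E, flip to black, move to (8,8). |black|=5
Step 8: on WHITE (8,8): turn R to S, flip to black, move to (9,8). |black|=6
Step 9: on WHITE (9,8): turn R to W, flip to black, move to (9,7). |black|=7
Step 10: on BLACK (9,7): turn L to S, flip to white, move to (10,7). |black|=6

Answer: 10 7 S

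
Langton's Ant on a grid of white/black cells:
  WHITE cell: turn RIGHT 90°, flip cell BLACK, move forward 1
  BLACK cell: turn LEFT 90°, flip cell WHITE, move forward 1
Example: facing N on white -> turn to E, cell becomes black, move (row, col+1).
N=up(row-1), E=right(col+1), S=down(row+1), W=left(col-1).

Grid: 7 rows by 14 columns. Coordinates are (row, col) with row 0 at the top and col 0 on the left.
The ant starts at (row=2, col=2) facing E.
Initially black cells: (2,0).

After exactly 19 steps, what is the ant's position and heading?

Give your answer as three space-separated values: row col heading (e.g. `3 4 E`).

Step 1: on WHITE (2,2): turn R to S, flip to black, move to (3,2). |black|=2
Step 2: on WHITE (3,2): turn R to W, flip to black, move to (3,1). |black|=3
Step 3: on WHITE (3,1): turn R to N, flip to black, move to (2,1). |black|=4
Step 4: on WHITE (2,1): turn R to E, flip to black, move to (2,2). |black|=5
Step 5: on BLACK (2,2): turn L to N, flip to white, move to (1,2). |black|=4
Step 6: on WHITE (1,2): turn R to E, flip to black, move to (1,3). |black|=5
Step 7: on WHITE (1,3): turn R to S, flip to black, move to (2,3). |black|=6
Step 8: on WHITE (2,3): turn R to W, flip to black, move to (2,2). |black|=7
Step 9: on WHITE (2,2): turn R to N, flip to black, move to (1,2). |black|=8
Step 10: on BLACK (1,2): turn L to W, flip to white, move to (1,1). |black|=7
Step 11: on WHITE (1,1): turn R to N, flip to black, move to (0,1). |black|=8
Step 12: on WHITE (0,1): turn R to E, flip to black, move to (0,2). |black|=9
Step 13: on WHITE (0,2): turn R to S, flip to black, move to (1,2). |black|=10
Step 14: on WHITE (1,2): turn R to W, flip to black, move to (1,1). |black|=11
Step 15: on BLACK (1,1): turn L to S, flip to white, move to (2,1). |black|=10
Step 16: on BLACK (2,1): turn L to E, flip to white, move to (2,2). |black|=9
Step 17: on BLACK (2,2): turn L to N, flip to white, move to (1,2). |black|=8
Step 18: on BLACK (1,2): turn L to W, flip to white, move to (1,1). |black|=7
Step 19: on WHITE (1,1): turn R to N, flip to black, move to (0,1). |black|=8

Answer: 0 1 N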